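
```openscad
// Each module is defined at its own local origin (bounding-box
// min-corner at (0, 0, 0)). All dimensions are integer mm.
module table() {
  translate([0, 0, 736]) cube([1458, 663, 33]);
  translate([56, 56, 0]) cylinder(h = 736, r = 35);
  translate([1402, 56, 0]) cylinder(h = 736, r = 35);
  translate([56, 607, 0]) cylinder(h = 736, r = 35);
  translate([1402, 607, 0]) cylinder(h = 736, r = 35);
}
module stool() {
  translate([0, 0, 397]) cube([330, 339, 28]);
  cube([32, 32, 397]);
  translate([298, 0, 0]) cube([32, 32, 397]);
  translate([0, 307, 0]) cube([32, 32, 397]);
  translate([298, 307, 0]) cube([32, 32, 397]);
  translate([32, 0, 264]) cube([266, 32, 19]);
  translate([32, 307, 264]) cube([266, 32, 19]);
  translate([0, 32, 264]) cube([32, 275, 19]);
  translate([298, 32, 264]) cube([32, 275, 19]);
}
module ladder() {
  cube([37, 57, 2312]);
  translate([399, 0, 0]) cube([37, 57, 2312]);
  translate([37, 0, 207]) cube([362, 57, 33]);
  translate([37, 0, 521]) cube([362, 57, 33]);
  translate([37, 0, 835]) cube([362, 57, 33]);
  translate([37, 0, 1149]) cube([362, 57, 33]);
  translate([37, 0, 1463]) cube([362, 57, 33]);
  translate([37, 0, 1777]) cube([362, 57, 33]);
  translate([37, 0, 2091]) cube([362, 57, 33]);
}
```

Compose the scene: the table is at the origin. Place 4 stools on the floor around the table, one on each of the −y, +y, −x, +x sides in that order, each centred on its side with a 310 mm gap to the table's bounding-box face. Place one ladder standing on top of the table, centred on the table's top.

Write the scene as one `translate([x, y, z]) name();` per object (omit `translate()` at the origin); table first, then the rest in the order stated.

table();
translate([564, -649, 0]) stool();
translate([564, 973, 0]) stool();
translate([-640, 162, 0]) stool();
translate([1768, 162, 0]) stool();
translate([511, 303, 769]) ladder();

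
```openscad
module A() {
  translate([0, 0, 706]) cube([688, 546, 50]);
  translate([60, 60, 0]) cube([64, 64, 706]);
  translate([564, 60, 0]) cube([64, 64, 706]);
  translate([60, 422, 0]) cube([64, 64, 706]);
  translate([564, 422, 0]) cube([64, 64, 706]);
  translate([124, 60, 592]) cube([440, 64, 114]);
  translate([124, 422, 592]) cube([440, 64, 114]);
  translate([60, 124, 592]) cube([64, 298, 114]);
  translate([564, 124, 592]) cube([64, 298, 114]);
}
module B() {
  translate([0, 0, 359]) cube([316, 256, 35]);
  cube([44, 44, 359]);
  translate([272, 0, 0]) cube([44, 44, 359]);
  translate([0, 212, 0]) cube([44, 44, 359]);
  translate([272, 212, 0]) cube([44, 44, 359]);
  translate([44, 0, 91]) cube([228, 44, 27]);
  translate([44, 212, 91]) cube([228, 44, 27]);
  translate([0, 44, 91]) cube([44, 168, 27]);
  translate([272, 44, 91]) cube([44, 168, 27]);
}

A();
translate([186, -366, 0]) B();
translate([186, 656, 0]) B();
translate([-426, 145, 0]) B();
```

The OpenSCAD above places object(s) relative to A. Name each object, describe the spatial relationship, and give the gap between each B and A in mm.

Each stool's nearest face is 110 mm from the table's bounding box.

A is a table. B is a stool. Three stools sit around the table at the −y, +y, −x sides. The gap between each stool and the table is 110 mm.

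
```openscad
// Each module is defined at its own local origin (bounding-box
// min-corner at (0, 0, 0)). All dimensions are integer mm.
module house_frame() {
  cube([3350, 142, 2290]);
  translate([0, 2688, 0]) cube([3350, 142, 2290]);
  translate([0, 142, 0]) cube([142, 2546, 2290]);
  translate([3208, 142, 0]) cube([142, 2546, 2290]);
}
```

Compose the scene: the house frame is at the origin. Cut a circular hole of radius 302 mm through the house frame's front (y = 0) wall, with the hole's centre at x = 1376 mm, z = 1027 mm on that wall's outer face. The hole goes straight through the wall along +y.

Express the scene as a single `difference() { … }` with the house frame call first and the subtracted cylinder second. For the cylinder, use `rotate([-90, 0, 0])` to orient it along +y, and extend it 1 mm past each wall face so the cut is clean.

difference() {
  house_frame();
  translate([1376, -1, 1027]) rotate([-90, 0, 0]) cylinder(h = 144, r = 302);
}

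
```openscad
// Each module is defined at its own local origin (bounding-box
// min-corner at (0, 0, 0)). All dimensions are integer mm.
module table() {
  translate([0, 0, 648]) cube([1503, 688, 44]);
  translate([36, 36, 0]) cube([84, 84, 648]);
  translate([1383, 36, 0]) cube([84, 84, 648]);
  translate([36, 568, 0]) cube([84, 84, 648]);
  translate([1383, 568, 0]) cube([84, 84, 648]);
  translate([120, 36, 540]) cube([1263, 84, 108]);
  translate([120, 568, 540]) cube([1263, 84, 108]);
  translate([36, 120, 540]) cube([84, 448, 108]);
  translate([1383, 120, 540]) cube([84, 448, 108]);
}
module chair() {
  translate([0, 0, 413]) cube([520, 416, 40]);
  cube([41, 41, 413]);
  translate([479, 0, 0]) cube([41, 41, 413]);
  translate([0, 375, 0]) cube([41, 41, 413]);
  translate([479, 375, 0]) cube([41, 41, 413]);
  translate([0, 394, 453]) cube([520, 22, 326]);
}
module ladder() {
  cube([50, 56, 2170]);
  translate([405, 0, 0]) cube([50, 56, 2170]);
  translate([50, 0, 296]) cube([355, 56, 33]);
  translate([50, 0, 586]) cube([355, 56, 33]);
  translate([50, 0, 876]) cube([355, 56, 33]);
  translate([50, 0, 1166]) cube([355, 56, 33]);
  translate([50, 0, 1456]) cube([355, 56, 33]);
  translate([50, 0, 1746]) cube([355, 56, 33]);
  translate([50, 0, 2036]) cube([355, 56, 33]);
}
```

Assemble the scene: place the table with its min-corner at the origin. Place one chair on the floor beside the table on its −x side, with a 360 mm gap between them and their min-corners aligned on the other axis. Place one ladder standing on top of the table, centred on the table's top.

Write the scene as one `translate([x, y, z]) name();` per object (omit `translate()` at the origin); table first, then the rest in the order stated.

table();
translate([-880, 0, 0]) chair();
translate([524, 316, 692]) ladder();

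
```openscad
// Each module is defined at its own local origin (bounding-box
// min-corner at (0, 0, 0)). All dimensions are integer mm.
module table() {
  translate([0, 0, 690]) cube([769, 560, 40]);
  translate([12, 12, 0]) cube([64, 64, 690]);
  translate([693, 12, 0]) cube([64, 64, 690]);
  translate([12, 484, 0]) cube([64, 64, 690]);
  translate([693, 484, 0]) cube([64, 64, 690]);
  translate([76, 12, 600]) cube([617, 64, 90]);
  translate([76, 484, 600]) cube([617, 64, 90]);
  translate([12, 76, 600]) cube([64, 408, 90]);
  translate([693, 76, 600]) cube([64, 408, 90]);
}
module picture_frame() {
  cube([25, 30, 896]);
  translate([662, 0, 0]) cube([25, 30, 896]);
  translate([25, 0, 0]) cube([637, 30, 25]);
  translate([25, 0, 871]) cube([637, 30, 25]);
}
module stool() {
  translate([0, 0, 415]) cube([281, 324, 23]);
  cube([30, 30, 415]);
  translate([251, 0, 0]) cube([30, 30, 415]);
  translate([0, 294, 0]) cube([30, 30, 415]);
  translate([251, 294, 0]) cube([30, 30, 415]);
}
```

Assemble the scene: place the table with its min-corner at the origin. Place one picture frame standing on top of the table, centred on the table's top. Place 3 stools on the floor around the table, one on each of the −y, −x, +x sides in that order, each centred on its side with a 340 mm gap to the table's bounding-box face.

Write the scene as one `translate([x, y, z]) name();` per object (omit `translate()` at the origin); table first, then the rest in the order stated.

table();
translate([41, 265, 730]) picture_frame();
translate([244, -664, 0]) stool();
translate([-621, 118, 0]) stool();
translate([1109, 118, 0]) stool();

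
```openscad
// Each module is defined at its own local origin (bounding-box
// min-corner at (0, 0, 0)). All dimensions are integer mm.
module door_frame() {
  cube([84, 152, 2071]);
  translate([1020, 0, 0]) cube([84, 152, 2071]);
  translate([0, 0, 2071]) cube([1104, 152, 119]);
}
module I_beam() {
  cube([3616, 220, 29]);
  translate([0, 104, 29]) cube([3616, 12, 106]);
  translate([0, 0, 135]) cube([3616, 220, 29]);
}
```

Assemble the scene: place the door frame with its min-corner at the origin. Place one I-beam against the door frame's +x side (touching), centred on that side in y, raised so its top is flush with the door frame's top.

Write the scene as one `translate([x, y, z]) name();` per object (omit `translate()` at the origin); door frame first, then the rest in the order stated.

door_frame();
translate([1104, -34, 2026]) I_beam();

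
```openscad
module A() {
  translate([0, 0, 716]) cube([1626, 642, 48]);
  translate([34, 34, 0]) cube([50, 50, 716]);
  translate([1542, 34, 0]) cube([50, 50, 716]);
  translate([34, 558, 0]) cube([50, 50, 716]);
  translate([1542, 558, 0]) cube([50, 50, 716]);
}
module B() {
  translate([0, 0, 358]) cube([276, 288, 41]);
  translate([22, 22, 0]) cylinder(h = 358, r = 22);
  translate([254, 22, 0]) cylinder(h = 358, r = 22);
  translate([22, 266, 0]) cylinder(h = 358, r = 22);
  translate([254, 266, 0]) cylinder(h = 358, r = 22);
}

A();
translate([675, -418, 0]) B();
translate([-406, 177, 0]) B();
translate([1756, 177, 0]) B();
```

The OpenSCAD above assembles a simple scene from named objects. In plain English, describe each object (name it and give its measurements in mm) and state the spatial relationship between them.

A is a table: top 1626 mm (x) × 642 mm (y), 48 mm thick, upper face at z = 764 mm, on four 50×50 mm square legs, each inset 34 mm from the nearest pair of top edges, running from z = 0 to the bottom of the top.

B is a four-legged stool. The seat is 276×288 mm, 41 mm thick, top at z = 399 mm. It stands on four round legs, each 44 mm in diameter, from z = 0 to the seat underside, each leg's axis is inset half a diameter from the nearest pair of seat edges (so the leg's bounding box is flush with the corner).

Three stools sit around the table at the −y, −x, +x sides.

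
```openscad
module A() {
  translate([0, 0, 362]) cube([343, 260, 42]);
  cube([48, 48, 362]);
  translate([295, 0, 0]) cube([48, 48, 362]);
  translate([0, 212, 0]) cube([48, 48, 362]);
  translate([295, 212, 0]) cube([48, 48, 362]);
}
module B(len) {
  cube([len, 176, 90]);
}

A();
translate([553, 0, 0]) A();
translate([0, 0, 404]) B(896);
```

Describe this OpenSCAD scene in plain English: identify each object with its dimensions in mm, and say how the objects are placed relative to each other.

A is a four-legged stool. The seat is 343×260 mm, 42 mm thick, top at z = 404 mm. It stands on four square legs, each 48×48 mm in cross-section, from z = 0 to the seat underside, each flush with a corner of the seat.

B is a rectangular beam 896 mm long (x), 176 mm deep (y), 90 mm thick (z).

The beam spans the tops of two stools placed 210 mm apart, resting at z = 404 mm.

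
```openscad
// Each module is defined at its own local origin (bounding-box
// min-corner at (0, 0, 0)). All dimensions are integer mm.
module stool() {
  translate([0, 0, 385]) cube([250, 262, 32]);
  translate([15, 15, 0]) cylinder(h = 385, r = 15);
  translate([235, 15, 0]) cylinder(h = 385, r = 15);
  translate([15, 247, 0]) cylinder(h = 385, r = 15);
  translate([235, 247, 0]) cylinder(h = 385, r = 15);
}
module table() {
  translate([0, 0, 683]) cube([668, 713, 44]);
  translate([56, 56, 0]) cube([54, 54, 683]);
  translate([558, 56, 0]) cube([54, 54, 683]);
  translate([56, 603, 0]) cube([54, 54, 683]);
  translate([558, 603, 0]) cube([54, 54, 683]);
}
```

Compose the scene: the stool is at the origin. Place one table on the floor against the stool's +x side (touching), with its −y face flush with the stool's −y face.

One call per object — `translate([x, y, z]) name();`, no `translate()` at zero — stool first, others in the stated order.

stool();
translate([250, 0, 0]) table();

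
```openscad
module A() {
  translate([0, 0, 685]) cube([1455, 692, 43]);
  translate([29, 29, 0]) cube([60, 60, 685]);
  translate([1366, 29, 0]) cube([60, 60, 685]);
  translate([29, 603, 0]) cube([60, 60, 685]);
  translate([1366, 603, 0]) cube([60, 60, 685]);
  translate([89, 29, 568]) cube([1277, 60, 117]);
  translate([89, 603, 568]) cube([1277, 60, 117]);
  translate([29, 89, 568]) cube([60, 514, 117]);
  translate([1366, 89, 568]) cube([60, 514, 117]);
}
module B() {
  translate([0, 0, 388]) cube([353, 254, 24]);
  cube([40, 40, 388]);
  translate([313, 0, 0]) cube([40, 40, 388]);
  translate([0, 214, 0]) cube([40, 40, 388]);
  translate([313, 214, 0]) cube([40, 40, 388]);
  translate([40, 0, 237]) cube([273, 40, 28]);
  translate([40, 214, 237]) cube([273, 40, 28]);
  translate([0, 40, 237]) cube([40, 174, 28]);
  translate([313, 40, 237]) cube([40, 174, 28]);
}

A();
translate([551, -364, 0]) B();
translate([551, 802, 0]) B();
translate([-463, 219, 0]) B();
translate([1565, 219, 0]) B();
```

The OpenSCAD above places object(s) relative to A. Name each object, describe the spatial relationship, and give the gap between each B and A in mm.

Each stool's nearest face is 110 mm from the table's bounding box.

A is a table. B is a stool. Four stools sit around the table at the −y, +y, −x, +x sides. The gap between each stool and the table is 110 mm.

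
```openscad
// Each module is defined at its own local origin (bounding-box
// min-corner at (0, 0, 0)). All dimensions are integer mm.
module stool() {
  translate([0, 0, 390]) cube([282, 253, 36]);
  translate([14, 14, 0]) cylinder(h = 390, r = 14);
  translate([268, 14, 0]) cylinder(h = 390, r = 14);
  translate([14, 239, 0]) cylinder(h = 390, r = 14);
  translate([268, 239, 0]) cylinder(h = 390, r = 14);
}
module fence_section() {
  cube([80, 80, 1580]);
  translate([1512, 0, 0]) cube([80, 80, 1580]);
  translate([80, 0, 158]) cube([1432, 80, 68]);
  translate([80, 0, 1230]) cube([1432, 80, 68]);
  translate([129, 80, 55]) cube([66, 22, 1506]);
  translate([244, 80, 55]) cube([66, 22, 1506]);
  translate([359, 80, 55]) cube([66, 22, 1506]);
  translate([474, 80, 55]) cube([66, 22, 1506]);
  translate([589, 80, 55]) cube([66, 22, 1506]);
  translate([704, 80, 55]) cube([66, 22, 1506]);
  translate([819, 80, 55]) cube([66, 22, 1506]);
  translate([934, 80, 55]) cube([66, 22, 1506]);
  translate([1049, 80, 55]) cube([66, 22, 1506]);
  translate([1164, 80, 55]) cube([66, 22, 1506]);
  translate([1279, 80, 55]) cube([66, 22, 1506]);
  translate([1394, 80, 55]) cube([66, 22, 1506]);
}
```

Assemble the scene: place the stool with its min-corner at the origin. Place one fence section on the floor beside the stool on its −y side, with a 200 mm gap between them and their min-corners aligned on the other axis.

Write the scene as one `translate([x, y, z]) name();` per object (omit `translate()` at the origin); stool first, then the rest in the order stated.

stool();
translate([0, -302, 0]) fence_section();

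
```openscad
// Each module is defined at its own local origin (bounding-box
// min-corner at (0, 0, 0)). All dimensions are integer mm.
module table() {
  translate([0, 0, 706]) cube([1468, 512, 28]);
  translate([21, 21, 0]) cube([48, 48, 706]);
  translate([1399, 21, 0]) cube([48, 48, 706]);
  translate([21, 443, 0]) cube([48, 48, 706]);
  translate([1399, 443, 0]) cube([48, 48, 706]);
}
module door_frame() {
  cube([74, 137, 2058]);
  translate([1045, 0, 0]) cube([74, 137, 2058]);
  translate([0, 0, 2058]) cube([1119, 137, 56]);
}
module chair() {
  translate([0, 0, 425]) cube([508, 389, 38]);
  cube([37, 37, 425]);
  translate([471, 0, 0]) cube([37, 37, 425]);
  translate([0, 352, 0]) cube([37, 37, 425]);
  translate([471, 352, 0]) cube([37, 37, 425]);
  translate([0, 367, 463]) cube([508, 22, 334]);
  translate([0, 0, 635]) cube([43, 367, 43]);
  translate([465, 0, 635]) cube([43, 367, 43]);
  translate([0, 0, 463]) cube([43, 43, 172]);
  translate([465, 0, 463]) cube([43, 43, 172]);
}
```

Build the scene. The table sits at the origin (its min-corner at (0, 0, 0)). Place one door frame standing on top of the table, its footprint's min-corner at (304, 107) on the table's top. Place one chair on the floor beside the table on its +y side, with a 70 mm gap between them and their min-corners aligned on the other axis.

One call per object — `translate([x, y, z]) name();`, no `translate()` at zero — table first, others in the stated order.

table();
translate([304, 107, 734]) door_frame();
translate([0, 582, 0]) chair();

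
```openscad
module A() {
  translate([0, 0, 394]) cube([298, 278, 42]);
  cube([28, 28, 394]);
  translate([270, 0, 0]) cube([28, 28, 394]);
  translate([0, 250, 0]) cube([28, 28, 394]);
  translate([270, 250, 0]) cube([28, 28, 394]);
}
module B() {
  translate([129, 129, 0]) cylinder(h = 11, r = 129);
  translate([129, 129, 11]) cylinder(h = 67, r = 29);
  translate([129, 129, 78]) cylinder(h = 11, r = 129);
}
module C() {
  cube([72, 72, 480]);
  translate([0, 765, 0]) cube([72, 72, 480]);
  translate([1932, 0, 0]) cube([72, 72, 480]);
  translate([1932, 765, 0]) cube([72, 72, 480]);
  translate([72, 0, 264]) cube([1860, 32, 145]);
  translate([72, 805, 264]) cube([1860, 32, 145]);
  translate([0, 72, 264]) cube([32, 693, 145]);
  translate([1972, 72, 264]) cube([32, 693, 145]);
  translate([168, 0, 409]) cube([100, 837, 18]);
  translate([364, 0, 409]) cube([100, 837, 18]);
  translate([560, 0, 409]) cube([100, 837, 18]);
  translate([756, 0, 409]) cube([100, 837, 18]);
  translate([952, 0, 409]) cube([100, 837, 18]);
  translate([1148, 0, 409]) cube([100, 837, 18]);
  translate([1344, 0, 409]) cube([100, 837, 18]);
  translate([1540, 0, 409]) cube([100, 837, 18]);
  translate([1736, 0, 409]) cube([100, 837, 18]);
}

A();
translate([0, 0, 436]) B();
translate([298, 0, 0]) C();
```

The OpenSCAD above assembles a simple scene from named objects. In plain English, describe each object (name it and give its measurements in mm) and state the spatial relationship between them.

A is a four-legged stool. The seat is a 298×278×42 mm slab whose top surface is at z = 436 mm; four square legs, each 28×28 mm in cross-section, run from the floor (z = 0) to the underside of the seat, each flush with a corner of the seat.

B is a spool: two coaxial disc flanges of radius 129 mm and thickness 11 mm, joined by a core cylinder of radius 29 mm and height 67 mm. The lower flange rests on z = 0 and the three cylinders share a vertical axis.

C is a bed frame 2004 mm long (x) by 837 mm wide (y). Four 72×72 mm corner posts, 480 mm tall, at the corners of the footprint. Four rails of 32 mm thickness and 145 mm height run between adjacent posts with their undersides at z = 264 mm, their outer faces flush with the outside of the frame (the two x-running rails run between the posts' inner faces; the two y-running rails run between the posts' inner faces). 9 slats, each 100 mm wide (x) and 18 mm thick, lie across the top of the two x-running rails, running the full 837 mm width of the frame in y; the slats are evenly spaced along x between the inner faces of the end posts with equal gaps (rounded down to the nearest mm) at the −x end and between each pair — any rounding remainder accumulates at the +x end.

The spool is on top of the stool. The bed frame is against the stool's +x side, with their −y faces flush.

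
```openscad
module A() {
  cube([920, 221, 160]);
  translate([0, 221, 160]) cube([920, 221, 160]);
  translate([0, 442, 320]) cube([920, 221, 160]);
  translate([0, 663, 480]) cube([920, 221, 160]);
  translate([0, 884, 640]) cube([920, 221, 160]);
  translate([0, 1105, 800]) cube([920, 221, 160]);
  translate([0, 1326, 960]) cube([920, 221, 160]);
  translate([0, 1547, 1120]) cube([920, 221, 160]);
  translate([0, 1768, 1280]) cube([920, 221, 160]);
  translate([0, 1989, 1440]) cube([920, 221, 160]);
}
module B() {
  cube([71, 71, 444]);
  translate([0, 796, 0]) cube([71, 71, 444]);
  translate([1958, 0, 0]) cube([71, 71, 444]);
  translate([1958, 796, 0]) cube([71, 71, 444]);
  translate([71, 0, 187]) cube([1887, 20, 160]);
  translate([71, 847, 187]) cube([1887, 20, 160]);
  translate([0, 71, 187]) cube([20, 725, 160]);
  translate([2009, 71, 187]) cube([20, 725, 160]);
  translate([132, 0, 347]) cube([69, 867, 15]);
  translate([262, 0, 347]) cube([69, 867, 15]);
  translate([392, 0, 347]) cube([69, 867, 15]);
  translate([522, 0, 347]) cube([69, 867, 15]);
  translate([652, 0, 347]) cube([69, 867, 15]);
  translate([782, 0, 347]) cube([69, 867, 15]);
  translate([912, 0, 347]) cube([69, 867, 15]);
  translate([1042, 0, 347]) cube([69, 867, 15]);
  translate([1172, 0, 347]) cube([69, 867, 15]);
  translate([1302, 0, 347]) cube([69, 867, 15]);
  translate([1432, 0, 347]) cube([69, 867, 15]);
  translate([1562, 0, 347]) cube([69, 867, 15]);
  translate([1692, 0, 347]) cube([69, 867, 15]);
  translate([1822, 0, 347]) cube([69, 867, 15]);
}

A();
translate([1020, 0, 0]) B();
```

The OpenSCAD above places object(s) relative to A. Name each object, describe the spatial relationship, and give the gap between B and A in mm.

The bed frame's nearest face is 100 mm from the staircase's +x face.

A is a staircase. B is a bed frame. The bed frame is on the floor beside the staircase on its +x side. The gap between the bed frame and the staircase is 100 mm.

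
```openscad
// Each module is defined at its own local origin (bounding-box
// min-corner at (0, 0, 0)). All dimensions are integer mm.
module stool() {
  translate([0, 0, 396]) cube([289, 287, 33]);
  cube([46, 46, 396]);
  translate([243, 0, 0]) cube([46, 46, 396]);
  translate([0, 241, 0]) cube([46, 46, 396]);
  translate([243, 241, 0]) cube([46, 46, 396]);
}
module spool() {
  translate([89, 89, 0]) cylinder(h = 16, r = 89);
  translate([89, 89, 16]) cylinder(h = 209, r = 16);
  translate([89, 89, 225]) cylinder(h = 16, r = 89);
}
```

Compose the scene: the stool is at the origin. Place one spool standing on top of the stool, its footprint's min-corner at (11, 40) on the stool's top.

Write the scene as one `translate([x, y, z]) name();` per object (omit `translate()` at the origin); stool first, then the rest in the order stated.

stool();
translate([11, 40, 429]) spool();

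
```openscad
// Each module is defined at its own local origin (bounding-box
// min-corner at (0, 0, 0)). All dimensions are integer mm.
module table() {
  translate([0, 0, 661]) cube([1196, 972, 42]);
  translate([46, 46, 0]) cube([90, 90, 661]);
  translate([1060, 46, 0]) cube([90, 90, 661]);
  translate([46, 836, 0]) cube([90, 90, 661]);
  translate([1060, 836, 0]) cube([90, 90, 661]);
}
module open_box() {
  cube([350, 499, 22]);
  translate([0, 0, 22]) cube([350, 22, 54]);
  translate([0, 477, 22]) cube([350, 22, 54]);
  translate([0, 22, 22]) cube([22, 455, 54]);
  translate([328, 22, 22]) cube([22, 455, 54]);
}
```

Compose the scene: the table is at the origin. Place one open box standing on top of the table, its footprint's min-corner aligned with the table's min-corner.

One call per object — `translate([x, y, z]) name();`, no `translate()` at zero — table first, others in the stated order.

table();
translate([0, 0, 703]) open_box();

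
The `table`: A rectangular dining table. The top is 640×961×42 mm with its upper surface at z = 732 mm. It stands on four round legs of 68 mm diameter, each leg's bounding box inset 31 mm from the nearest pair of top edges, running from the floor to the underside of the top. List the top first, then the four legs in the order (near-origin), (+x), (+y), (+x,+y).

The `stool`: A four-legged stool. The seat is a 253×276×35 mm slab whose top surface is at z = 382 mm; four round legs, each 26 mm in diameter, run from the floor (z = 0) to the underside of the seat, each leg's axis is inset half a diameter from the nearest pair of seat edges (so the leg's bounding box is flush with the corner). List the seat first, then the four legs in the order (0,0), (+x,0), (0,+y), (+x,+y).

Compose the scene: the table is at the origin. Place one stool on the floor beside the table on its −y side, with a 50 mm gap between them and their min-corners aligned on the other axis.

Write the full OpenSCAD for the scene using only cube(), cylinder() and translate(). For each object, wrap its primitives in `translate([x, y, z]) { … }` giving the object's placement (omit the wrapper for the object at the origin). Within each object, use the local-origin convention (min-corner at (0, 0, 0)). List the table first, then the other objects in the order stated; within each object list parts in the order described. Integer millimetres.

translate([0, 0, 690]) cube([640, 961, 42]);
translate([65, 65, 0]) cylinder(h = 690, r = 34);
translate([575, 65, 0]) cylinder(h = 690, r = 34);
translate([65, 896, 0]) cylinder(h = 690, r = 34);
translate([575, 896, 0]) cylinder(h = 690, r = 34);
translate([0, -326, 0]) {
  translate([0, 0, 347]) cube([253, 276, 35]);
  translate([13, 13, 0]) cylinder(h = 347, r = 13);
  translate([240, 13, 0]) cylinder(h = 347, r = 13);
  translate([13, 263, 0]) cylinder(h = 347, r = 13);
  translate([240, 263, 0]) cylinder(h = 347, r = 13);
}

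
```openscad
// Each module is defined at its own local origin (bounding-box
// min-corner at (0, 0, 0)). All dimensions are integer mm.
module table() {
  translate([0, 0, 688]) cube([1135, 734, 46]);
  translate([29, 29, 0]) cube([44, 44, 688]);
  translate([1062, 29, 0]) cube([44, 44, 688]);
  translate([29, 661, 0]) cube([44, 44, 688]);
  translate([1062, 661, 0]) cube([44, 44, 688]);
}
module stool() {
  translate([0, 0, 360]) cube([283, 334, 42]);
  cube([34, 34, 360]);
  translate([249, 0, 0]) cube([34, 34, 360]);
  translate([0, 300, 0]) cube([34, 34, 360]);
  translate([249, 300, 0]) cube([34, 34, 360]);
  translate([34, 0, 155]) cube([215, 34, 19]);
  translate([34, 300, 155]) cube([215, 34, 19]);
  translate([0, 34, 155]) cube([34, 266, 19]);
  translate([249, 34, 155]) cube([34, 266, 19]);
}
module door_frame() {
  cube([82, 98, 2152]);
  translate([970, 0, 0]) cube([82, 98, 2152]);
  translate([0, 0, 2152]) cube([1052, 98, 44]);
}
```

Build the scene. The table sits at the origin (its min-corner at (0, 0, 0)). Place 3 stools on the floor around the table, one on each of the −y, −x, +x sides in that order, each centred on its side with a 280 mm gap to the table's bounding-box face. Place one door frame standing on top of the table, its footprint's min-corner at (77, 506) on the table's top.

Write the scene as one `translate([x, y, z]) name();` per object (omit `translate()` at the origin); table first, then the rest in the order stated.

table();
translate([426, -614, 0]) stool();
translate([-563, 200, 0]) stool();
translate([1415, 200, 0]) stool();
translate([77, 506, 734]) door_frame();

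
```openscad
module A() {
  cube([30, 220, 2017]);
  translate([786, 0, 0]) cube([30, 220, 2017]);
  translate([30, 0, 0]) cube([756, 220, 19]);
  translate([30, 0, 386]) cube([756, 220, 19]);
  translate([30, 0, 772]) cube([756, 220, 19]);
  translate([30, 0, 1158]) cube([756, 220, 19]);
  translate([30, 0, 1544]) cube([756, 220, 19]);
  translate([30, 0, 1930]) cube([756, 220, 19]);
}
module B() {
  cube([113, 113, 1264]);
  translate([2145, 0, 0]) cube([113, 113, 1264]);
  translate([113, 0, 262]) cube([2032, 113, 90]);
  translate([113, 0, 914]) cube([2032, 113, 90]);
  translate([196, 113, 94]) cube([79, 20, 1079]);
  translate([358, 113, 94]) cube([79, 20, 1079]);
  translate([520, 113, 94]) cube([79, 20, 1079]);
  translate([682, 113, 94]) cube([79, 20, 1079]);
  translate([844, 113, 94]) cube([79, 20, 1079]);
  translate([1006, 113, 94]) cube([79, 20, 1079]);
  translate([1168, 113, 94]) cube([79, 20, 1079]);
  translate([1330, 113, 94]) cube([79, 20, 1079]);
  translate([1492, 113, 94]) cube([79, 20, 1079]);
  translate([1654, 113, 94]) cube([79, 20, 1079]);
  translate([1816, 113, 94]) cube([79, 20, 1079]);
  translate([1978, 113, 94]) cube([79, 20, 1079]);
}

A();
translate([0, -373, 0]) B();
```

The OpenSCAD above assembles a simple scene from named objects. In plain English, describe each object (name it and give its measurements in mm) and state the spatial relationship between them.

A is a bookshelf 816 mm wide overall, 220 mm deep and 2017 mm tall. The two sides are 30 mm thick vertical panels. 6 horizontal shelves of 19 mm thickness span between the inner faces of the sides; the lowest shelf sits on the floor and shelves are stacked with a clear vertical gap of 367 mm between each pair.

B is a fence section. Two 113×113 mm posts, 1264 mm tall, stand on the floor with a clear span of 2032 mm between their inner faces. Two horizontal rails of 113×90 mm section span the gap between the posts with their undersides at z = 262 mm and z = 914 mm, flush with the posts' −y face. 12 pickets, each 79 mm wide, 20 mm thick and 1079 mm tall, are fixed to the +y face of the rails with their bottoms at z = 94 mm, evenly spaced across the span with equal gaps (rounded down to the nearest mm) at the −x end and between each pair — any rounding remainder accumulates at the +x end.

The fence section is on the floor beside the bookshelf on its −y side.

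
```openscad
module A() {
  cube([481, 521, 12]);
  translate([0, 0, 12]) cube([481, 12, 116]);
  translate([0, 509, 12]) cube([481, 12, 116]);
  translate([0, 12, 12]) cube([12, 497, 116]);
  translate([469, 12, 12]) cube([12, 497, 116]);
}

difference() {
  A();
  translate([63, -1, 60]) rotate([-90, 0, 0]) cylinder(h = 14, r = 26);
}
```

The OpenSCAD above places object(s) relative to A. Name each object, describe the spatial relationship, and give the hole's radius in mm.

The subtracted cylinder has r = 26 mm.

A is an open box. The open box has a circular hole through its front wall. The hole's radius is 26 mm.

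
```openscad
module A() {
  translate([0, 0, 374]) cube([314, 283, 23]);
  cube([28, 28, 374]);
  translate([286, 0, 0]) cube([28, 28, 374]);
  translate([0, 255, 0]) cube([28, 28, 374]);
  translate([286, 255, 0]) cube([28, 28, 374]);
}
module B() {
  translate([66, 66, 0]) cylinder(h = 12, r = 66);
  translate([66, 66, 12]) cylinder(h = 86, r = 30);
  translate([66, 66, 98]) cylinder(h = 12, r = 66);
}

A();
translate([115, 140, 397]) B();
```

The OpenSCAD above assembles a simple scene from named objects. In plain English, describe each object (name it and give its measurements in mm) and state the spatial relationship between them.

A is a simple wooden stool: a rectangular seat 314 mm (x) by 283 mm (y), 23 mm thick, top face at z = 397 mm, on four square legs, each 28×28 mm in cross-section. The legs rest on z = 0, each flush with a corner of the seat.

B is a spool: two coaxial disc flanges of radius 66 mm and thickness 12 mm, joined by a core cylinder of radius 30 mm and height 86 mm. The lower flange rests on z = 0 and the three cylinders share a vertical axis.

The spool is on top of the stool.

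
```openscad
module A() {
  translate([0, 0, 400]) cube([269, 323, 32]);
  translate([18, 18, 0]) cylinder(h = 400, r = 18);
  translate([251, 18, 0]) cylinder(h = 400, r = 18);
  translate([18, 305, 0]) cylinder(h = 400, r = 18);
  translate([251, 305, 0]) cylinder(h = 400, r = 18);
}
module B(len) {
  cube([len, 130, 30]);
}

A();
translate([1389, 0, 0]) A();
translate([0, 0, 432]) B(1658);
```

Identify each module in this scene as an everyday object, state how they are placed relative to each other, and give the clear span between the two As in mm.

Second stool starts at x = 1389; first ends at x = 269; clear span = 1389 − 269 = 1120 mm.

A is a stool. B is a beam. A beam spans the tops of two stools. The clear span between the two stools is 1120 mm.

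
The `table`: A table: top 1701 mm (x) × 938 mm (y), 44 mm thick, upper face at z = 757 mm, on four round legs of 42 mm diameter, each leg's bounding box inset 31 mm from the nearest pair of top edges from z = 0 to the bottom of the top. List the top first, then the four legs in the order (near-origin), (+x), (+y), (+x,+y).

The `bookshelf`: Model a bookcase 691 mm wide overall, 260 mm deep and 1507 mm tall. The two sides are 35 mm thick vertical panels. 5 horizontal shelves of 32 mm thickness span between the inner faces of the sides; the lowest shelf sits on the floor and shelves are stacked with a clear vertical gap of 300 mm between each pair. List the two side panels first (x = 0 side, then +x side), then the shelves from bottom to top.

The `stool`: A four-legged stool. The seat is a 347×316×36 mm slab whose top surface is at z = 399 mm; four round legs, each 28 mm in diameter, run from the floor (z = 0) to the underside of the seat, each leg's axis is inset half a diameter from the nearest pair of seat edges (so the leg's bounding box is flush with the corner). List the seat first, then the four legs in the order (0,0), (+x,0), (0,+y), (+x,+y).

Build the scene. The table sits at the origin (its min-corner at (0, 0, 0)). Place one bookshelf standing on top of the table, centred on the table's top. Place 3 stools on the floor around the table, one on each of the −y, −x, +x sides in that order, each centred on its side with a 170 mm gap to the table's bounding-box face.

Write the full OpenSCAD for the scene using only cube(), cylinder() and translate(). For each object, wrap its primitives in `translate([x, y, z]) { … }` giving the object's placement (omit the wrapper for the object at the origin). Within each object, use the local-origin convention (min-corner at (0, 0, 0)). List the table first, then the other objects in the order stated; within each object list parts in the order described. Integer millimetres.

translate([0, 0, 713]) cube([1701, 938, 44]);
translate([52, 52, 0]) cylinder(h = 713, r = 21);
translate([1649, 52, 0]) cylinder(h = 713, r = 21);
translate([52, 886, 0]) cylinder(h = 713, r = 21);
translate([1649, 886, 0]) cylinder(h = 713, r = 21);
translate([505, 339, 757]) {
  cube([35, 260, 1507]);
  translate([656, 0, 0]) cube([35, 260, 1507]);
  translate([35, 0, 0]) cube([621, 260, 32]);
  translate([35, 0, 332]) cube([621, 260, 32]);
  translate([35, 0, 664]) cube([621, 260, 32]);
  translate([35, 0, 996]) cube([621, 260, 32]);
  translate([35, 0, 1328]) cube([621, 260, 32]);
}
translate([677, -486, 0]) {
  translate([0, 0, 363]) cube([347, 316, 36]);
  translate([14, 14, 0]) cylinder(h = 363, r = 14);
  translate([333, 14, 0]) cylinder(h = 363, r = 14);
  translate([14, 302, 0]) cylinder(h = 363, r = 14);
  translate([333, 302, 0]) cylinder(h = 363, r = 14);
}
translate([-517, 311, 0]) {
  translate([0, 0, 363]) cube([347, 316, 36]);
  translate([14, 14, 0]) cylinder(h = 363, r = 14);
  translate([333, 14, 0]) cylinder(h = 363, r = 14);
  translate([14, 302, 0]) cylinder(h = 363, r = 14);
  translate([333, 302, 0]) cylinder(h = 363, r = 14);
}
translate([1871, 311, 0]) {
  translate([0, 0, 363]) cube([347, 316, 36]);
  translate([14, 14, 0]) cylinder(h = 363, r = 14);
  translate([333, 14, 0]) cylinder(h = 363, r = 14);
  translate([14, 302, 0]) cylinder(h = 363, r = 14);
  translate([333, 302, 0]) cylinder(h = 363, r = 14);
}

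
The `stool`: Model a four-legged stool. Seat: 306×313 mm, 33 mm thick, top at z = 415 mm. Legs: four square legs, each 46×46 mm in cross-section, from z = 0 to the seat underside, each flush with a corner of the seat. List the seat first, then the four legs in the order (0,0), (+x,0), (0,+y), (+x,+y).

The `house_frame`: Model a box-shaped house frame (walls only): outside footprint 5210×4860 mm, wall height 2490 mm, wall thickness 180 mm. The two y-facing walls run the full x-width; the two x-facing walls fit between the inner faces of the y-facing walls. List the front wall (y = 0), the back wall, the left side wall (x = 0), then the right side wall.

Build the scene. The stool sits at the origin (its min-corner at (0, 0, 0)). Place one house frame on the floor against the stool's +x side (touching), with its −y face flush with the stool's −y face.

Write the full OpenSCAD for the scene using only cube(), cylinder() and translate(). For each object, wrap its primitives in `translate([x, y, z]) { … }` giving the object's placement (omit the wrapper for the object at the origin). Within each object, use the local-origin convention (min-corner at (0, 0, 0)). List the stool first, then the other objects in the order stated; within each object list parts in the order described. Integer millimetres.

translate([0, 0, 382]) cube([306, 313, 33]);
cube([46, 46, 382]);
translate([260, 0, 0]) cube([46, 46, 382]);
translate([0, 267, 0]) cube([46, 46, 382]);
translate([260, 267, 0]) cube([46, 46, 382]);
translate([306, 0, 0]) {
  cube([5210, 180, 2490]);
  translate([0, 4680, 0]) cube([5210, 180, 2490]);
  translate([0, 180, 0]) cube([180, 4500, 2490]);
  translate([5030, 180, 0]) cube([180, 4500, 2490]);
}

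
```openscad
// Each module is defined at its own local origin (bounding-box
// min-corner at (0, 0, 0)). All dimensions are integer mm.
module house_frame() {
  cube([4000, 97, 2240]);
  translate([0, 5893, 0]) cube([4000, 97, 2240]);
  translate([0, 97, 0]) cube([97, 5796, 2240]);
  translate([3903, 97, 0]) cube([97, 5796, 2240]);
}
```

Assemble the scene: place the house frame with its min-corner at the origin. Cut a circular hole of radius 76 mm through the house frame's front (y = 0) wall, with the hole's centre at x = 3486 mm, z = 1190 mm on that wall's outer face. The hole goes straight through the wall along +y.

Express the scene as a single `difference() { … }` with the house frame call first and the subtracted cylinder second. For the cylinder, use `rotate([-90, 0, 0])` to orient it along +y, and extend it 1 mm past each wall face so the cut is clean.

difference() {
  house_frame();
  translate([3486, -1, 1190]) rotate([-90, 0, 0]) cylinder(h = 99, r = 76);
}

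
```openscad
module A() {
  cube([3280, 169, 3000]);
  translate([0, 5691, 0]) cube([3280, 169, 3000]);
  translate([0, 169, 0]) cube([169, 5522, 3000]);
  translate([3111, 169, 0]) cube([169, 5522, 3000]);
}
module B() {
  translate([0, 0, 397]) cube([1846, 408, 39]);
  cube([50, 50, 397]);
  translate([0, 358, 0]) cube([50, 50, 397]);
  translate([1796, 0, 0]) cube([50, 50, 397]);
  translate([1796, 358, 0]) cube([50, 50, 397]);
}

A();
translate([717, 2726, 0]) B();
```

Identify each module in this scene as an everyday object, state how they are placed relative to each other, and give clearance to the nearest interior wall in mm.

A is a house frame. B is a bench. The bench sits inside the house frame, centred. The clearance to the nearest interior wall is 548 mm.

Clearances: x = 548, y = 2557; minimum 548 mm.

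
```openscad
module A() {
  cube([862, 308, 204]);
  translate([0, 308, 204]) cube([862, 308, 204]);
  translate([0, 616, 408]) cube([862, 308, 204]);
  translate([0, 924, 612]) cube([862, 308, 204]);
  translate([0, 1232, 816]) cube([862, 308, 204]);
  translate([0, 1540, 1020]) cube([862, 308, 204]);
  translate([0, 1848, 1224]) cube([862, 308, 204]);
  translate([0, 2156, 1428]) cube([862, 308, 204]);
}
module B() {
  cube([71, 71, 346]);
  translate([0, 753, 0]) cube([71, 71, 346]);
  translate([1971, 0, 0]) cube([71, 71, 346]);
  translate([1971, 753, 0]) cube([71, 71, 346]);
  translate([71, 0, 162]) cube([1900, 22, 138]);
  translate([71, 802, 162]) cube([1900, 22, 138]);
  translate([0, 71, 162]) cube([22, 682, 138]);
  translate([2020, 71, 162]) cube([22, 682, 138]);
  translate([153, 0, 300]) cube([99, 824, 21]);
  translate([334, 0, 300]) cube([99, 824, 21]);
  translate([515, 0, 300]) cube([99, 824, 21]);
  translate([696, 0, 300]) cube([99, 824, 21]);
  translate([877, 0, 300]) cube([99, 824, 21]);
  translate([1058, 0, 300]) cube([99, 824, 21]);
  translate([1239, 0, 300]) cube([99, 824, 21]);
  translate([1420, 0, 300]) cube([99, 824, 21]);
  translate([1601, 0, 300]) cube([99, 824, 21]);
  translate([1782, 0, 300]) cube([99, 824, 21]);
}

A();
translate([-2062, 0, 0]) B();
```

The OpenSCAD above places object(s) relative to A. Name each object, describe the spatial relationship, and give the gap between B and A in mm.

A is a staircase. B is a bed frame. The bed frame is on the floor beside the staircase on its −x side. The gap between the bed frame and the staircase is 20 mm.

The bed frame's nearest face is 20 mm from the staircase's −x face.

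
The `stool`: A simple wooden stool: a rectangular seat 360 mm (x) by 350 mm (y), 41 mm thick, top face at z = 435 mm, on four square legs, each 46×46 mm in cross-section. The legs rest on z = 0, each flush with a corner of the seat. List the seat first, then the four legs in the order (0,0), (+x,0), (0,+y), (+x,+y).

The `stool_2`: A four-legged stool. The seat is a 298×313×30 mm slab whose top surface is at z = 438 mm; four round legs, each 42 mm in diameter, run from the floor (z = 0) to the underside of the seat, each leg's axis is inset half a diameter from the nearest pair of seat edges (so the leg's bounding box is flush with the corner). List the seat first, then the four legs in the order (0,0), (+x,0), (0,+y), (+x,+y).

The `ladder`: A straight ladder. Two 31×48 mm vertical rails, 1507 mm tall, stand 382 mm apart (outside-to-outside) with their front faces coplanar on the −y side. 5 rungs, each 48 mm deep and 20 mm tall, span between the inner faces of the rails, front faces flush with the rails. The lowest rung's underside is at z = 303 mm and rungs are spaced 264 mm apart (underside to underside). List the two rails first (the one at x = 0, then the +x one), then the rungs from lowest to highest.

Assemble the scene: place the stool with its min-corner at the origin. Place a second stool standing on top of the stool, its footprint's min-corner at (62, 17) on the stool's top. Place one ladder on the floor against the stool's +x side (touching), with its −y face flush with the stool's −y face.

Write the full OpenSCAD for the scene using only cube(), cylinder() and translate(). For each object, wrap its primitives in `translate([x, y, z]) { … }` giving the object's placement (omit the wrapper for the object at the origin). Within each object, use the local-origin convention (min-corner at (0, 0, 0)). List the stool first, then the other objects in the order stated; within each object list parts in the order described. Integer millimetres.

translate([0, 0, 394]) cube([360, 350, 41]);
cube([46, 46, 394]);
translate([314, 0, 0]) cube([46, 46, 394]);
translate([0, 304, 0]) cube([46, 46, 394]);
translate([314, 304, 0]) cube([46, 46, 394]);
translate([62, 17, 435]) {
  translate([0, 0, 408]) cube([298, 313, 30]);
  translate([21, 21, 0]) cylinder(h = 408, r = 21);
  translate([277, 21, 0]) cylinder(h = 408, r = 21);
  translate([21, 292, 0]) cylinder(h = 408, r = 21);
  translate([277, 292, 0]) cylinder(h = 408, r = 21);
}
translate([360, 0, 0]) {
  cube([31, 48, 1507]);
  translate([351, 0, 0]) cube([31, 48, 1507]);
  translate([31, 0, 303]) cube([320, 48, 20]);
  translate([31, 0, 567]) cube([320, 48, 20]);
  translate([31, 0, 831]) cube([320, 48, 20]);
  translate([31, 0, 1095]) cube([320, 48, 20]);
  translate([31, 0, 1359]) cube([320, 48, 20]);
}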